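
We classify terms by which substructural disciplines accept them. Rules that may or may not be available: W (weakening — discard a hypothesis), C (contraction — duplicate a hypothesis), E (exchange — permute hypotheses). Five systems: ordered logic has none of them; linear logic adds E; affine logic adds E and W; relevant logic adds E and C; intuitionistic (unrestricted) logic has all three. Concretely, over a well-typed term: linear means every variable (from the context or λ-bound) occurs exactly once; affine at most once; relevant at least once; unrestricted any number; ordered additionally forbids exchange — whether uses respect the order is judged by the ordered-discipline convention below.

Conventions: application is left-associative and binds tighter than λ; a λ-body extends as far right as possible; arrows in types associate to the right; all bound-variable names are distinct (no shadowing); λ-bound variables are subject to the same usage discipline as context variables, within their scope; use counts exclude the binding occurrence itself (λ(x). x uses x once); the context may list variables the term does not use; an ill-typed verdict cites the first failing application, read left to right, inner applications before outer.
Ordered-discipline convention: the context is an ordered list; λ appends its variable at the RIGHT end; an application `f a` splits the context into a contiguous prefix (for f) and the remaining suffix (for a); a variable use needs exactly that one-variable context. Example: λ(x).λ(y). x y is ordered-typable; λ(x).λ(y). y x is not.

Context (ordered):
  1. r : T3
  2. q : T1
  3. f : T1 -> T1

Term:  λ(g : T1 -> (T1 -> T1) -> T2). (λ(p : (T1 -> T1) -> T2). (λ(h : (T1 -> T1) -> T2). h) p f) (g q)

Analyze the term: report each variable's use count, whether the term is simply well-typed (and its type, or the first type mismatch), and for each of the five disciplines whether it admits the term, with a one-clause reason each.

counts: r ×0, q ×1, f ×1, g [bound] ×1, p [bound] ×1, h [bound] ×1
left-to-right use order: h, p, f, g, q
typing: the term checks, with type (T1 -> (T1 -> T1) -> T2) -> T2
ordered: ✗, r left unused
linear: ✗, r left unused
affine: ✓, r, q, f, g, p, h: no repeats, contraction unneeded
relevant: ✗, r left unused
unrestricted: ✓, typability at (T1 -> (T1 -> T1) -> T2) -> T2 is all that's needed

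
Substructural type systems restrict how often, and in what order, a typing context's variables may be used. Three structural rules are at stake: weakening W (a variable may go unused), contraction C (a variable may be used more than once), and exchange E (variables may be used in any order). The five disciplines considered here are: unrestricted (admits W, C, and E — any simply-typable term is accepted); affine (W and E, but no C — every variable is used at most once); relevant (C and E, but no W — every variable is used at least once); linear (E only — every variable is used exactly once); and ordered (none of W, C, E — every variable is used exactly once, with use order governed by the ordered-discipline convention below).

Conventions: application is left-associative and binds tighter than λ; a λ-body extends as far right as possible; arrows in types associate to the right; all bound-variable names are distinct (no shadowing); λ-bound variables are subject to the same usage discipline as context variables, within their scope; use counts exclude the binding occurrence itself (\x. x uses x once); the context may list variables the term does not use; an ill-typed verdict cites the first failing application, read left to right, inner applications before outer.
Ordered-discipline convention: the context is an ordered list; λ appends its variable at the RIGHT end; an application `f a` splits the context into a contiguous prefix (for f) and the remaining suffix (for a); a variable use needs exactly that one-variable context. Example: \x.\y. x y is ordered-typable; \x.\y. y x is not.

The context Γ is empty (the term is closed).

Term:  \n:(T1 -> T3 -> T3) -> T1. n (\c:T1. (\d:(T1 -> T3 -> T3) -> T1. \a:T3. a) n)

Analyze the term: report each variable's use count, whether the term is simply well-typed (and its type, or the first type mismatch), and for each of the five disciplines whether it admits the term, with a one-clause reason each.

use counts: n (bound)=2, c (bound)=0, d (bound)=0, a (bound)=1
left-to-right use order: n, a, n
typing: well-typed — term : ((T1 -> T3 -> T3) -> T1) -> T1
ordered: ✗ — uses contraction: n ×2; c, d never used (weakening)
linear: ✗ — uses contraction: n ×2; c, d never used (weakening)
affine: ✗ — uses contraction: n ×2
relevant: ✗ — c, d never used (weakening)
unrestricted: ✓ — simply typable at ((T1 -> T3 -> T3) -> T1) -> T1; W, C, E all held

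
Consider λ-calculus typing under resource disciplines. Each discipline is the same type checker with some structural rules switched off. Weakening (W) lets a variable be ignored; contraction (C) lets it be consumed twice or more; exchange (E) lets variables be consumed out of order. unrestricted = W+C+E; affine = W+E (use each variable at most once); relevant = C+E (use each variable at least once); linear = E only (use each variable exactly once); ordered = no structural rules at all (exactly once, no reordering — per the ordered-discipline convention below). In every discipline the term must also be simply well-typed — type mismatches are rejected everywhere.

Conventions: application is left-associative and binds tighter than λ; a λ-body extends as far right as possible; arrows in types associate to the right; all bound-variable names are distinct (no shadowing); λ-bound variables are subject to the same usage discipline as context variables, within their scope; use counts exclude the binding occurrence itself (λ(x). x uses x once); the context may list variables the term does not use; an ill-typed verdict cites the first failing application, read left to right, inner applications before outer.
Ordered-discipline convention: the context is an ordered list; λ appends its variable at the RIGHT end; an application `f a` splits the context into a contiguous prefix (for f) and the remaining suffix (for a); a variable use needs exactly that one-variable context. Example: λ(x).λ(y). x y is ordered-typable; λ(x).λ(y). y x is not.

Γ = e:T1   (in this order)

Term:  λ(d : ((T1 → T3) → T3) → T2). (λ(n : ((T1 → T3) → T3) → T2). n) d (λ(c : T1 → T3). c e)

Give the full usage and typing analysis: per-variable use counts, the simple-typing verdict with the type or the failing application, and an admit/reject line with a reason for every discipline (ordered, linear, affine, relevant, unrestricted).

variable uses: e: 1×; d [bound]: 1×; n [bound]: 1×; c [bound]: 1×
use order (left to right): n, d, c, e
typing: ✓ — (((T1 → T3) → T3) → T2) → T2
ordered: ✗ — no ordered split (uses run n, d, c, e)
linear: ✓ — single use per variable (e, d, n, c)
affine: ✓ — e, d, n, c: no repeats, contraction unneeded
relevant: ✓ — every one of e, d, n, c appears
unrestricted: ✓ — type-checks ((((T1 → T3) → T3) → T2) → T2) and nothing is barred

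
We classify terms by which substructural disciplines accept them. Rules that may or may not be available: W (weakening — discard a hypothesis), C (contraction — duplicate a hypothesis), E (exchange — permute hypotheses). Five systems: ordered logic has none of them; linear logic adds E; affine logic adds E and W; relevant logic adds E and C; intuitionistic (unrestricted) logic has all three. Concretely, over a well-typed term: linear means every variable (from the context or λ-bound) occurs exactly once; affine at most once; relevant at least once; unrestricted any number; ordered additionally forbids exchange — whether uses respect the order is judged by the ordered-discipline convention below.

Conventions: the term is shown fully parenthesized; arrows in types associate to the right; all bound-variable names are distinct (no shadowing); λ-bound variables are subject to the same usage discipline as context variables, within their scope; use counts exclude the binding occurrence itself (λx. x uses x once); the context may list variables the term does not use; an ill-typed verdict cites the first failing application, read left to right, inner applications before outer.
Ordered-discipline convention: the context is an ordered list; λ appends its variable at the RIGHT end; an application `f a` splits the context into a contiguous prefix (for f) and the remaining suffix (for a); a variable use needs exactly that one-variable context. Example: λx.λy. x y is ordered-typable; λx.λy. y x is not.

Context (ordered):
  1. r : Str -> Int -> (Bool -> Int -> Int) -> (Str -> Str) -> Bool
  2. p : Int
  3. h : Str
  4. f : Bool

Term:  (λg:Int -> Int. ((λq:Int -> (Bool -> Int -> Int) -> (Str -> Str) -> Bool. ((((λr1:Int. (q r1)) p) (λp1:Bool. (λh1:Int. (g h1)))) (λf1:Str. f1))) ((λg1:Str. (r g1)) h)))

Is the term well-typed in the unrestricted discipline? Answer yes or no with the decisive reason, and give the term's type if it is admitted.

yes — type-checks ((Int -> Int) -> Bool) and nothing is barred; term : (Int -> Int) -> Bool
variable uses: r ×1; p ×1; h ×1; f ×0; g (λ-bound) ×1; q (λ-bound) ×1; r1 (λ-bound) ×1; p1 (λ-bound) ×0; h1 (λ-bound) ×1; f1 (λ-bound) ×1; g1 (λ-bound) ×1
left-to-right use order: q, r1, p, g, h1, f1, r, g1, h
typing: ✓ — (Int -> Int) -> Bool
all disciplines: ordered ✗; linear ✗; affine ✓; relevant ✗; unrestricted ✓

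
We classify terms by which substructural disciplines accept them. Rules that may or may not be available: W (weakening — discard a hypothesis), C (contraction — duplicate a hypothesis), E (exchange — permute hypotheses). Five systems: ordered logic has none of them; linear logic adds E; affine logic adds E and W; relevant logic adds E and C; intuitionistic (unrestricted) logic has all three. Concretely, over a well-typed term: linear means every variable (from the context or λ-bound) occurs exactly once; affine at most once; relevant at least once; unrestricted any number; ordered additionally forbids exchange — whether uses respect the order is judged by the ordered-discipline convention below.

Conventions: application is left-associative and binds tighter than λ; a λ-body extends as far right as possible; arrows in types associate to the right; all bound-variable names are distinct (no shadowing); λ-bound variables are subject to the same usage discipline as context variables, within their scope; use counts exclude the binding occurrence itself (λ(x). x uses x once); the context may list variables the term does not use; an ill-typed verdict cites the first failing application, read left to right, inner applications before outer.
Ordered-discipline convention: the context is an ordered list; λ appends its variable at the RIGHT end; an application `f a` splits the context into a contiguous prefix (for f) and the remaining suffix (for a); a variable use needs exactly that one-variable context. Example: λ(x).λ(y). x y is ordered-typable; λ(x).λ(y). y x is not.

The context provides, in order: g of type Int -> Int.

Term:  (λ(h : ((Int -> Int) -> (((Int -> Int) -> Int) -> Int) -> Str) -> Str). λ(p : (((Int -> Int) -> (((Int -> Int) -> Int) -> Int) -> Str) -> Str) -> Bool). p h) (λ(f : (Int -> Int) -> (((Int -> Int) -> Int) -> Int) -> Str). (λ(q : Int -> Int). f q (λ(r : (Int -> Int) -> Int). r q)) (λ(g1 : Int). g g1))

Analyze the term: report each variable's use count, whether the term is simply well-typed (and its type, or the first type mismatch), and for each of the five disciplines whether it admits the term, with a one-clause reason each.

usage: g=1; h [bound]=1; p [bound]=1; f [bound]=1; q [bound]=2; r [bound]=1; g1 [bound]=1
left-to-right use order: p, h, f, q, r, q, g, g1
typing: the term checks, with type ((((Int -> Int) -> (((Int -> Int) -> Int) -> Int) -> Str) -> Str) -> Bool) -> Bool
ordered: ✗ — needs contraction — q ×2
linear: ✗ — needs contraction — q ×2
affine: ✗ — needs contraction — q ×2
relevant: ✓ — every one of g, h, p, f, q, r, g1 appears
unrestricted: ✓ — well-typed at ((((Int -> Int) -> (((Int -> Int) -> Int) -> Int) -> Str) -> Str) -> Bool) -> Bool; no restrictions here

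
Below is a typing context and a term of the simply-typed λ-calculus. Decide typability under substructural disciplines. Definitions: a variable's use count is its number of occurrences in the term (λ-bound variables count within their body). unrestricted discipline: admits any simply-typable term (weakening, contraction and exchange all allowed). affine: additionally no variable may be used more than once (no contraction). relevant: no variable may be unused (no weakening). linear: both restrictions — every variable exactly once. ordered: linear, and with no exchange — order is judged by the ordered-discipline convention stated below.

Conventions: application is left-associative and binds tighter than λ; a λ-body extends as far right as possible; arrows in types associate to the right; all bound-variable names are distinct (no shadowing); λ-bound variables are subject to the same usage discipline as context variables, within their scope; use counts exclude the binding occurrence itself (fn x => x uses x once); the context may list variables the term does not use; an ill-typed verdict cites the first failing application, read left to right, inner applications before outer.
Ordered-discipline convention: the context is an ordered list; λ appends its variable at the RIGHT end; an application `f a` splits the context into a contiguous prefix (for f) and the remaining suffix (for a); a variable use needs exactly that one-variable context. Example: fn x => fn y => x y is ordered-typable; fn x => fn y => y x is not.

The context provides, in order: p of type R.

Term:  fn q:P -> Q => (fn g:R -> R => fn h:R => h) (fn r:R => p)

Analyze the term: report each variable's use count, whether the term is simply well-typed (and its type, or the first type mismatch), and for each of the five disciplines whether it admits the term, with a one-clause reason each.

usage: p: 1, q (λ-bound): 0, g (λ-bound): 0, h (λ-bound): 1, r (λ-bound): 0
order of uses: h, p
typing: well-typed — term : (P -> Q) -> R -> R
ordered ✗ (q, g, r left unused)
linear ✗ (q, g, r left unused)
affine ✓ (p, q, g, h, r: no repeats, contraction unneeded)
relevant ✗ (q, g, r left unused)
unrestricted ✓ (well-typed at (P -> Q) -> R -> R; no restrictions here)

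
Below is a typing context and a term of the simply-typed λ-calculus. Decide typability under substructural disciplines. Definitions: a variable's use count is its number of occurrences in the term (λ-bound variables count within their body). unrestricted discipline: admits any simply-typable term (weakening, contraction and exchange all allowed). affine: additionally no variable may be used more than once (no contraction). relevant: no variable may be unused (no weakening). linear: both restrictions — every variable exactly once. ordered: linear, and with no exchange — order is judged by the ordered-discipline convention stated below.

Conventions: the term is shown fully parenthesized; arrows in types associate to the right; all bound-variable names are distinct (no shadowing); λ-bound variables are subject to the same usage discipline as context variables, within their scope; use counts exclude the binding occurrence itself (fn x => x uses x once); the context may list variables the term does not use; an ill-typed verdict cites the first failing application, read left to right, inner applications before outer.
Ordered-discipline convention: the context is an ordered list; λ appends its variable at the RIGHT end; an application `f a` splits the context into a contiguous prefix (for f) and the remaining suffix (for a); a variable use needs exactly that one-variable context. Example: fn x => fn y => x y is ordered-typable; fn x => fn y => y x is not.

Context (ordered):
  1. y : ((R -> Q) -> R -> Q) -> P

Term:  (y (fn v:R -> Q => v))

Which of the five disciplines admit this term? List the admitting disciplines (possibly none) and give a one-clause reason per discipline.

admitted by: ordered, linear, affine, relevant, unrestricted
variable uses: y: 1×, v (bound): 1×
order of uses: y, v
typing: ✓ — P
ordered ✓ (one use each (y, v); ordered split holds)
linear ✓ (single use per variable (y, v))
affine ✓ (no duplicate uses among y, v)
relevant ✓ (at least one use each (y, v))
unrestricted ✓ (simply typable at P; W, C, E all held)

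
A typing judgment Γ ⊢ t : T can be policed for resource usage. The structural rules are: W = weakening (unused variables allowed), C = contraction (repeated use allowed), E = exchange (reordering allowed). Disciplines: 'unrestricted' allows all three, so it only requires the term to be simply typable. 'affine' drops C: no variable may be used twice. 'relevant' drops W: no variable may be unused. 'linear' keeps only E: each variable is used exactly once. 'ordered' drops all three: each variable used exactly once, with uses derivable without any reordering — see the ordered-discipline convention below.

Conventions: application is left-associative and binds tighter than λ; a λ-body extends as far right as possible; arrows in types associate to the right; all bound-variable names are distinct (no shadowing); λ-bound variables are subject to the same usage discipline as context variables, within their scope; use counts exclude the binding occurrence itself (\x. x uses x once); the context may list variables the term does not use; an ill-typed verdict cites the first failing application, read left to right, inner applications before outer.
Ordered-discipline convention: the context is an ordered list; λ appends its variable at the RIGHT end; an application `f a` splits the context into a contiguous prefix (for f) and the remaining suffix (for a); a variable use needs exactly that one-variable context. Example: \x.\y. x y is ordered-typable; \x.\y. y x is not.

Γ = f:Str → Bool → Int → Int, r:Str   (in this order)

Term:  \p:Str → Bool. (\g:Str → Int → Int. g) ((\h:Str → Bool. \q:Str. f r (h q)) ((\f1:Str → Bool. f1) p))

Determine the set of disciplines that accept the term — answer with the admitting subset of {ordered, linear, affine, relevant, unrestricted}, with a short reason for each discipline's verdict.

admitting disciplines: ordered, linear, affine, relevant, unrestricted
variable uses: f: 1×; r: 1×; p [bound]: 1×; g [bound]: 1×; h [bound]: 1×; q [bound]: 1×; f1 [bound]: 1×
left-to-right use order: g, f, r, h, q, f1, p
typing: ✓ — (Str → Bool) → Str → Int → Int
ordered: ✓ — single-use (f, r, p, g, h, q, f1), ordered derivation ok
linear: ✓ — each of f, r, p, g, h, q, f1 used exactly once
affine: ✓ — f, r, p, g, h, q, f1: no repeats, contraction unneeded
relevant: ✓ — at least one use each (f, r, p, g, h, q, f1)
unrestricted: ✓ — well-typed at (Str → Bool) → Str → Int → Int; no restrictions here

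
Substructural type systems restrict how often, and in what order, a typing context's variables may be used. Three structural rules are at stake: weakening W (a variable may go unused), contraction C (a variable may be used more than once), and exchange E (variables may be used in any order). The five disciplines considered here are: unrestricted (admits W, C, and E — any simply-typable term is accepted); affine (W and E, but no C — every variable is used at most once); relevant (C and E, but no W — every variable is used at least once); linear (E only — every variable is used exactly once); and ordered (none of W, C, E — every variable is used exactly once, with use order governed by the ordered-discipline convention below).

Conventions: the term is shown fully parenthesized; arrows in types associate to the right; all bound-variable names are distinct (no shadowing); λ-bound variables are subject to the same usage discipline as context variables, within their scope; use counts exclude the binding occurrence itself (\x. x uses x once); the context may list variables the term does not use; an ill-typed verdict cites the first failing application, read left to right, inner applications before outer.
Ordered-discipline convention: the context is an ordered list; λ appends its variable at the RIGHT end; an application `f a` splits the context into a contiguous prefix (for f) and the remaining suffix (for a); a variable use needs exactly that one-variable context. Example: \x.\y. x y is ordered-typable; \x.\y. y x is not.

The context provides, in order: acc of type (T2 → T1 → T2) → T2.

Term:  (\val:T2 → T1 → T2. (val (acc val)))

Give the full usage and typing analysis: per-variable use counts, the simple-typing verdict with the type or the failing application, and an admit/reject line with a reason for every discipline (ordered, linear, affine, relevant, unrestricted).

counts: acc: 1, val [bound]: 2
left-to-right use order: val, acc, val
typing: the term checks, with type (T2 → T1 → T2) → T1 → T2
ordered ✗ (repeated use of val ×2)
linear ✗ (repeated use of val ×2)
affine ✗ (repeated use of val ×2)
relevant ✓ (acc, val: all used, weakening unneeded)
unrestricted ✓ (well-typed at (T2 → T1 → T2) → T1 → T2; no restrictions here)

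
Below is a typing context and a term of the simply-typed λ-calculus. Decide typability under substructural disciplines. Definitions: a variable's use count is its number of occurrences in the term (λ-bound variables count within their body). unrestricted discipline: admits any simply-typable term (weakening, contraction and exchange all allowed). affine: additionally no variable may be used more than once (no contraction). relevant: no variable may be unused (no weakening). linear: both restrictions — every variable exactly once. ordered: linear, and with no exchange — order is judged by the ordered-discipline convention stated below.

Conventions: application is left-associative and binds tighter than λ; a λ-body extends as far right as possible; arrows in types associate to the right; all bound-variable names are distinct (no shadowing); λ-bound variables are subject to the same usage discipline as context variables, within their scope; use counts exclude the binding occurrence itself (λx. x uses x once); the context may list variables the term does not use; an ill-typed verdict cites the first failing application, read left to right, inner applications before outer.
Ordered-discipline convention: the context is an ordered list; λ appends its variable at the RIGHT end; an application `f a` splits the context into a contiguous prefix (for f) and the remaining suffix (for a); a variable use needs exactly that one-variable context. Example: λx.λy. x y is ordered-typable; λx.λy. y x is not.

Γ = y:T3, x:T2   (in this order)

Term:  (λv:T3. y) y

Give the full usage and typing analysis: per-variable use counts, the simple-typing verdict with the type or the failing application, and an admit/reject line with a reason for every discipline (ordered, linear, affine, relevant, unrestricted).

use counts: y: 2, x: 0, v (bound): 0
left-to-right use order: y, y
typing: the term checks, with type T3
ordered: ✗ — y ×2 used more than once (contraction); x, v never used (weakening)
linear: ✗ — y ×2 used more than once (contraction); x, v never used (weakening)
affine: ✗ — y ×2 used more than once (contraction)
relevant: ✗ — x, v never used (weakening)
unrestricted: ✓ — typability at T3 is all that's needed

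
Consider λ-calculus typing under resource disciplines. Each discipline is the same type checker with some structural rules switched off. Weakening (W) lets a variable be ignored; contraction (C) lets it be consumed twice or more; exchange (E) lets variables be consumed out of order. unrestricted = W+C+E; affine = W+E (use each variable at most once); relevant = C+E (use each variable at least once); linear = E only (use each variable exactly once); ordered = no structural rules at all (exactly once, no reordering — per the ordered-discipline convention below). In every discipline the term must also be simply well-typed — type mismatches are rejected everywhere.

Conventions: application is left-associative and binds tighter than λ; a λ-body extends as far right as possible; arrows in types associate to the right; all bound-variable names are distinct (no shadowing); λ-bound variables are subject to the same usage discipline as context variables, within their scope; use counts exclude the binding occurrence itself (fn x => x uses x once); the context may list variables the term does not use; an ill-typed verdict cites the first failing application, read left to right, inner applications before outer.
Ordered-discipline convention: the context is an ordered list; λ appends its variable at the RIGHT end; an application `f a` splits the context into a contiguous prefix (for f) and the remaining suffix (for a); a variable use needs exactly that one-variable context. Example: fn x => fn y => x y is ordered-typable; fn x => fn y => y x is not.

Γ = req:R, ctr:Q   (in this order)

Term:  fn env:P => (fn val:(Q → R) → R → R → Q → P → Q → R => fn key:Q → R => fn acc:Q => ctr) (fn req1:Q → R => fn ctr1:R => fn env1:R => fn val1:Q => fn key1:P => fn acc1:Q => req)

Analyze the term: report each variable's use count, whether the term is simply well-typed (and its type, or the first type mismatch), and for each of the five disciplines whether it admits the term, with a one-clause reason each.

usage: req: 1, ctr: 1, env (bound): 0, val (bound): 0, key (bound): 0, acc (bound): 0, req1 (bound): 0, ctr1 (bound): 0, env1 (bound): 0, val1 (bound): 0, key1 (bound): 0, acc1 (bound): 0
left-to-right use order: ctr, req
typing: ✓ — P → (Q → R) → Q → Q
ordered: ✗, needs weakening: env, val, key, acc, req1, ctr1, env1, val1, key1, acc1 unused
linear: ✗, needs weakening: env, val, key, acc, req1, ctr1, env1, val1, key1, acc1 unused
affine: ✓, no duplicate uses among req, ctr, env, val, key, acc, req1, ctr1, env1, val1, key1, acc1
relevant: ✗, needs weakening: env, val, key, acc, req1, ctr1, env1, val1, key1, acc1 unused
unrestricted: ✓, well-typed at P → (Q → R) → Q → Q; no restrictions here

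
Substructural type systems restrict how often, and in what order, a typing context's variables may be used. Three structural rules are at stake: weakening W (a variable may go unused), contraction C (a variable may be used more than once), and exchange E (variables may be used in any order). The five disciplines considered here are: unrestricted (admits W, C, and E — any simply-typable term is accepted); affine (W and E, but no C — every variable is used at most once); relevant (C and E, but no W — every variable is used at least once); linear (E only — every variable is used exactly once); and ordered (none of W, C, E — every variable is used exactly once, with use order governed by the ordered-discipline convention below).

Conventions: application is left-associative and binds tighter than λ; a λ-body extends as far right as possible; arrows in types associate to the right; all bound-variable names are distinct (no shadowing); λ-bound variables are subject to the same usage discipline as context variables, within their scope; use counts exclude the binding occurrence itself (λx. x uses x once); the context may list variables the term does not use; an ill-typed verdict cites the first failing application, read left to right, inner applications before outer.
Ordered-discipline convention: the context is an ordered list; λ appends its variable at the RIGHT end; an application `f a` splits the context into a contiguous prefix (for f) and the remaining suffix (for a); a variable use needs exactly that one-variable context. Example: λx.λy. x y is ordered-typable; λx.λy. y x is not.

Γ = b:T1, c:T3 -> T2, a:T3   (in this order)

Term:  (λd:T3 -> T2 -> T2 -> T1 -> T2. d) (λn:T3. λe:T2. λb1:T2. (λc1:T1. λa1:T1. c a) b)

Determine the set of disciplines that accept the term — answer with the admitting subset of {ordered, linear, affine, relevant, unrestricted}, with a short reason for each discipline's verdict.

admitted in: affine, unrestricted
variable uses: b: 1×, c: 1×, a: 1×, d (bound): 1×, n (bound): 0×, e (bound): 0×, b1 (bound): 0×, c1 (bound): 0×, a1 (bound): 0×
use order (left to right): d, c, a, b
typing: well-typed at T3 -> T2 -> T2 -> T1 -> T2
ordered ✗ (n, e, b1, c1, a1 never used (weakening))
linear ✗ (n, e, b1, c1, a1 never used (weakening))
affine ✓ (none of b, c, a, d, n, e, b1, c1, a1 used more than once)
relevant ✗ (n, e, b1, c1, a1 never used (weakening))
unrestricted ✓ (well-typed at T3 -> T2 -> T2 -> T1 -> T2; no restrictions here)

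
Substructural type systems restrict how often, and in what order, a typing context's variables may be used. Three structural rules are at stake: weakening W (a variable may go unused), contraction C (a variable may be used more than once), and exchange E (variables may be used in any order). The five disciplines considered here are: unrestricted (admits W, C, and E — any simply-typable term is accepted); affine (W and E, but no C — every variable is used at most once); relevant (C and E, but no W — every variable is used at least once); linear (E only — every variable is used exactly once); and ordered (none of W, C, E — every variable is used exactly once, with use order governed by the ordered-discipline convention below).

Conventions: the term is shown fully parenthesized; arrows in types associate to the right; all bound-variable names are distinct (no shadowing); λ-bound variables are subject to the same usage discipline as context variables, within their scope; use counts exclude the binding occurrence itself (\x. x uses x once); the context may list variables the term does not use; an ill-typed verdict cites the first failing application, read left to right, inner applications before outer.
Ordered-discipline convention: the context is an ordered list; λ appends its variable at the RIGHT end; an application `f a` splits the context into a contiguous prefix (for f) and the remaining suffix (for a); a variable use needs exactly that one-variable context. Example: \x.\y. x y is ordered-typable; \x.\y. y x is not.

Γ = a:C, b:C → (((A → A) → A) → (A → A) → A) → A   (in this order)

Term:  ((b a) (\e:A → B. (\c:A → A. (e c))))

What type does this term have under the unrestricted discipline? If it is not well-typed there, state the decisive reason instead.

not well-typed under unrestricted — fails simple typing
variable uses: a=1, b=1, e [bound]=1, c [bound]=1
order of uses: b, a, e, c
typing: ill-typed: a function awaiting A gets A → A
per-discipline verdicts: ordered ✗, linear ✗, affine ✗, relevant ✗, unrestricted ✗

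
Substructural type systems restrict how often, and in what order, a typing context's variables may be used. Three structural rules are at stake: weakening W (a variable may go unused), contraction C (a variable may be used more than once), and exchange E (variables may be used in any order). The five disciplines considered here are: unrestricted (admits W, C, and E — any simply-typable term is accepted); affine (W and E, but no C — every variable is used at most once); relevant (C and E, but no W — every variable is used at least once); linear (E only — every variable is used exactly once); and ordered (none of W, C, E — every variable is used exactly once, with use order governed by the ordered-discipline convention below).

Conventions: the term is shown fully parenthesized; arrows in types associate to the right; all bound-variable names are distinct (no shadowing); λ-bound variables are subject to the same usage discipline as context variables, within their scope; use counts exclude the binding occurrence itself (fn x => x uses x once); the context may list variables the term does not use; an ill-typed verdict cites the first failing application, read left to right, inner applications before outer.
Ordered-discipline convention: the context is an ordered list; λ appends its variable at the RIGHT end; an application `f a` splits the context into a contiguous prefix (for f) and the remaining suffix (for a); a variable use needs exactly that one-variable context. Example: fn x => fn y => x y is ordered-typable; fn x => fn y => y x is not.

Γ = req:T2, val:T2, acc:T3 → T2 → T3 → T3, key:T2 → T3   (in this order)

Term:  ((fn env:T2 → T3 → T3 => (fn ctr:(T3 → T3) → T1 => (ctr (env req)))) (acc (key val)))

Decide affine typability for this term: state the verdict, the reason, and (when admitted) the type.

yes — none of req, val, acc, key, env, ctr used more than once; term : ((T3 → T3) → T1) → T1
variable uses: req ×1, val ×1, acc ×1, key ×1, env (bound) ×1, ctr (bound) ×1
order of uses: ctr, env, req, acc, key, val
typing: ✓ — ((T3 → T3) → T1) → T1
across the five disciplines: ordered ✗; linear ✓; affine ✓; relevant ✓; unrestricted ✓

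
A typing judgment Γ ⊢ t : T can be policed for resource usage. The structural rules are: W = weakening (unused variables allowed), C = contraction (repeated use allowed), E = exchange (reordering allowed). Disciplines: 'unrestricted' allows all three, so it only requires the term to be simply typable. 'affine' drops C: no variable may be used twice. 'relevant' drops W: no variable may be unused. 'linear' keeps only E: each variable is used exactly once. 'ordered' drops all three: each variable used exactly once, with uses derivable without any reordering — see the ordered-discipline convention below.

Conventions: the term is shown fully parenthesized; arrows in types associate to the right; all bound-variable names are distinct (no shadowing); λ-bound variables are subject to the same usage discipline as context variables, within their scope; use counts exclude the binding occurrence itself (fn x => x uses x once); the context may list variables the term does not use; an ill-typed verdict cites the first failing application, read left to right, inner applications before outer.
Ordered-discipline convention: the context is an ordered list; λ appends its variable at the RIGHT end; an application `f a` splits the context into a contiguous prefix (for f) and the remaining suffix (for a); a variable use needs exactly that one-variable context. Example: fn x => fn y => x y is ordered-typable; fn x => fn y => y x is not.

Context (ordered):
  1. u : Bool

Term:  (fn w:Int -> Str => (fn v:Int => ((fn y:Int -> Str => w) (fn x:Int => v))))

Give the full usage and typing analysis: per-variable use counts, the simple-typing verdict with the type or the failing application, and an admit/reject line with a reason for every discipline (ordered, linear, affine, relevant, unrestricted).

usage: u: 0×; w (bound): 1×; v (bound): 1×; y (bound): 0×; x (bound): 0×
use order (left to right): w, v
typing: ill-typed: argument of type Int -> Int where Int -> Str is required
ordered: ✗ — not simply typable
linear: ✗ — fails simple typing
affine: ✗ — a type mismatch blocks all five
relevant: ✗ — the type mismatch rejects it
unrestricted: ✗ — not simply typable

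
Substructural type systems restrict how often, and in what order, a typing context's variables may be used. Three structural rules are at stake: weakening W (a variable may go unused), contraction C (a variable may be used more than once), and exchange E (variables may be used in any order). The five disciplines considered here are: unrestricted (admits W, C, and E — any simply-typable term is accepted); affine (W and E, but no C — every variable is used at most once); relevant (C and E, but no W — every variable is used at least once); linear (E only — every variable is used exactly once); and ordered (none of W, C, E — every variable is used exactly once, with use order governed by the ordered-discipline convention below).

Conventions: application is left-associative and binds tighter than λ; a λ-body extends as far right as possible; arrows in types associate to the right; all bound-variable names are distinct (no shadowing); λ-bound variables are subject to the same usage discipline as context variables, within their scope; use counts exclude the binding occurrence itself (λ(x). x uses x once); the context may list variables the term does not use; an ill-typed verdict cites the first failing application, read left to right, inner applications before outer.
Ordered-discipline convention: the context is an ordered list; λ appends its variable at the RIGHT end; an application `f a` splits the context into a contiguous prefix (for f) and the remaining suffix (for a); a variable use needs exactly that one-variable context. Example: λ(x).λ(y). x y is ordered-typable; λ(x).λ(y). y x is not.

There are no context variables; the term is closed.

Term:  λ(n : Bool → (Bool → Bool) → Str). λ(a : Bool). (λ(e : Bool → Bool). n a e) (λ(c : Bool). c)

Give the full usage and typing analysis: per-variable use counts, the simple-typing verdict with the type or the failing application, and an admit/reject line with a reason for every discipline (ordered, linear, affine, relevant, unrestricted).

counts: n (λ-bound): 1×; a (λ-bound): 1×; e (λ-bound): 1×; c (λ-bound): 1×
left-to-right use order: n, a, e, c
typing: the term checks, with type (Bool → (Bool → Bool) → Str) → Bool → Str
ordered ✓ (single-use (n, a, e, c), ordered derivation ok)
linear ✓ (n, a, e, c: one use apiece)
affine ✓ (no duplicate uses among n, a, e, c)
relevant ✓ (none of n, a, e, c goes unused)
unrestricted ✓ (simply typable at (Bool → (Bool → Bool) → Str) → Bool → Str; W, C, E all held)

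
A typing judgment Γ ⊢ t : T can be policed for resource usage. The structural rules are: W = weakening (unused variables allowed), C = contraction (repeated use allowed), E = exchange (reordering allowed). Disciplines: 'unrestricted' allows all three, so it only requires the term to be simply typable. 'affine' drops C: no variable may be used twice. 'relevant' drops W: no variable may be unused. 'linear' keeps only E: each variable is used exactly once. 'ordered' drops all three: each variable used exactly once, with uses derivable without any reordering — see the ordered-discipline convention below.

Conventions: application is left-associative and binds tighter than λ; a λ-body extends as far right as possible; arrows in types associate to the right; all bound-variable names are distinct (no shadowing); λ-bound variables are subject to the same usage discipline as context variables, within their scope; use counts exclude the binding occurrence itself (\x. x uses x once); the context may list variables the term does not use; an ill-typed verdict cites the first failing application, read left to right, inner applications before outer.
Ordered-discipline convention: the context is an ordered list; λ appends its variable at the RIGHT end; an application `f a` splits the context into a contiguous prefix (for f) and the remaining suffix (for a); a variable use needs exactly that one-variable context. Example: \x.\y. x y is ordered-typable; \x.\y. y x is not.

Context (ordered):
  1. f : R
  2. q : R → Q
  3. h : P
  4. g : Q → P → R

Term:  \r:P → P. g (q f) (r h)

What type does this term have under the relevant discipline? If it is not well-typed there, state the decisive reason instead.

term : (P → P) → R
counts: f ×1; q ×1; h ×1; g ×1; r (λ-bound) ×1
left-to-right use order: g, q, f, r, h
typing: ✓ — (P → P) → R
per-discipline verdicts: ordered ✗; linear ✓; affine ✓; relevant ✓; unrestricted ✓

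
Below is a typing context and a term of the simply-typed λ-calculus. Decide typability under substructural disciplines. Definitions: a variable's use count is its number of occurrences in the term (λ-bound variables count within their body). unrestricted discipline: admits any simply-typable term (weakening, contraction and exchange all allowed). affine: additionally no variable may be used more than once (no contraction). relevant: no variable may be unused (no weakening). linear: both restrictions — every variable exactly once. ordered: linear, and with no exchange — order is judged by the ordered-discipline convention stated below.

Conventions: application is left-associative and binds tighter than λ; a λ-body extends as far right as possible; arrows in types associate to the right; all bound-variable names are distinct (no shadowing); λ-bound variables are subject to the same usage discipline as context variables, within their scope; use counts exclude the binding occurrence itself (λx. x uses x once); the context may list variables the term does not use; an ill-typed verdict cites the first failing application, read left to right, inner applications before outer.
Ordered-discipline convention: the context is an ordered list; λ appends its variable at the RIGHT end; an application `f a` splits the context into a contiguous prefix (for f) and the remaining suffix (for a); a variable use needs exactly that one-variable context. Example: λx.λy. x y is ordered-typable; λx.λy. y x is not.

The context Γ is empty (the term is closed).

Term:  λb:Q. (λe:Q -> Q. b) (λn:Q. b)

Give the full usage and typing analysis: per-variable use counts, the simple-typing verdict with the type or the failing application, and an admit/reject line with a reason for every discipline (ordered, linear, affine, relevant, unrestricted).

use counts: b (λ-bound): 2×, e (λ-bound): 0×, n (λ-bound): 0×
order of uses: b, b
typing: well-typed at Q -> Q
ordered: ✗ — needs contraction — b ×2; e, n never used (weakening)
linear: ✗ — needs contraction — b ×2; e, n never used (weakening)
affine: ✗ — needs contraction — b ×2
relevant: ✗ — e, n never used (weakening)
unrestricted: ✓ — typability at Q -> Q is all that's needed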